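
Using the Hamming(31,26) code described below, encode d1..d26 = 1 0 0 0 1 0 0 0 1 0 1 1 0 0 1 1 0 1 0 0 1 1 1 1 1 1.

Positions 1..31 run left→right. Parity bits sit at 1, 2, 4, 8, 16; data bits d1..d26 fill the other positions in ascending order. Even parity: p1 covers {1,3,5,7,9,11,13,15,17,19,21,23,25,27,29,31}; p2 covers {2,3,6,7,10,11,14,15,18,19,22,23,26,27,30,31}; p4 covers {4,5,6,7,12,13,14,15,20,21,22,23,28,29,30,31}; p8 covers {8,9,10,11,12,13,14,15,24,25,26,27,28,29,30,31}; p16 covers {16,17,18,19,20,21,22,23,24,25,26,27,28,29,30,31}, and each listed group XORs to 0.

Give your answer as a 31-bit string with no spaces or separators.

0111000110001010100110100111111

Place data at non-parity positions: p1 p2 1 p4 0 0 0 p8 1 0 0 0 1 0 1 p16 1 0 0 1 1 0 1 0 0 1 1 1 1 1 1
p1 (pos 1,3,5,7,9,11,13,15,17,19,21,23,25,27,29,31): XOR of data positions = 1⊕0⊕0⊕1⊕0⊕1⊕1⊕1⊕0⊕1⊕1⊕0⊕1⊕1⊕1 = 0
p2 (pos 2,3,6,7,10,11,14,15,18,19,22,23,26,27,30,31): XOR of data positions = 1⊕0⊕0⊕0⊕0⊕0⊕1⊕0⊕0⊕0⊕1⊕1⊕1⊕1⊕1 = 1
p4 (pos 4,5,6,7,12,13,14,15,20,21,22,23,28,29,30,31): XOR of data positions = 0⊕0⊕0⊕0⊕1⊕0⊕1⊕1⊕1⊕0⊕1⊕1⊕1⊕1⊕1 = 1
p8 (pos 8,9,10,11,12,13,14,15,24,25,26,27,28,29,30,31): XOR of data positions = 1⊕0⊕0⊕0⊕1⊕0⊕1⊕0⊕0⊕1⊕1⊕1⊕1⊕1⊕1 = 1
p16 (pos 16,17,18,19,20,21,22,23,24,25,26,27,28,29,30,31): XOR of data positions = 1⊕0⊕0⊕1⊕1⊕0⊕1⊕0⊕0⊕1⊕1⊕1⊕1⊕1⊕1 = 0
Codeword: 0111000110001010100110100111111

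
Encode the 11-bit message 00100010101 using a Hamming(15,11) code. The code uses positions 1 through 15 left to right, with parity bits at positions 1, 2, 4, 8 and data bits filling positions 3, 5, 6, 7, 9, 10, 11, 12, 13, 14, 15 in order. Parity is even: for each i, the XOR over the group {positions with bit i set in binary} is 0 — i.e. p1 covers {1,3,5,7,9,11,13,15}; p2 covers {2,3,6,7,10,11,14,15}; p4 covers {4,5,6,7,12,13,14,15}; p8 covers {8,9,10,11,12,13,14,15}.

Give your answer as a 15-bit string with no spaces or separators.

110101010010101

Place data at non-parity positions: p1 p2 0 p4 0 1 0 p8 0 0 1 0 1 0 1
p1 (pos 1,3,5,7,9,11,13,15): XOR of data positions = 0⊕0⊕0⊕0⊕1⊕1⊕1 = 1
p2 (pos 2,3,6,7,10,11,14,15): XOR of data positions = 0⊕1⊕0⊕0⊕1⊕0⊕1 = 1
p4 (pos 4,5,6,7,12,13,14,15): XOR of data positions = 0⊕1⊕0⊕0⊕1⊕0⊕1 = 1
p8 (pos 8,9,10,11,12,13,14,15): XOR of data positions = 0⊕0⊕1⊕0⊕1⊕0⊕1 = 1
Codeword: 110101010010101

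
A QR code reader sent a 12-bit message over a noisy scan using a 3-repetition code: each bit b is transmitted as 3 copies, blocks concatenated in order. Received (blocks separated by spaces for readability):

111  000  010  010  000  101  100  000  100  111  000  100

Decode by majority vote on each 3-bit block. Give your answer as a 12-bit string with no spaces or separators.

Block 1 (111): 3 ones → 1
Block 2 (000): 0 ones → 0
Block 3 (010): 1 one → 0
Block 4 (010): 1 one → 0
Block 5 (000): 0 ones → 0
Block 6 (101): 2 ones → 1
Block 7 (100): 1 one → 0
Block 8 (000): 0 ones → 0
Block 9 (100): 1 one → 0
Block 10 (111): 3 ones → 1
Block 11 (000): 0 ones → 0
Block 12 (100): 1 one → 0

100001000100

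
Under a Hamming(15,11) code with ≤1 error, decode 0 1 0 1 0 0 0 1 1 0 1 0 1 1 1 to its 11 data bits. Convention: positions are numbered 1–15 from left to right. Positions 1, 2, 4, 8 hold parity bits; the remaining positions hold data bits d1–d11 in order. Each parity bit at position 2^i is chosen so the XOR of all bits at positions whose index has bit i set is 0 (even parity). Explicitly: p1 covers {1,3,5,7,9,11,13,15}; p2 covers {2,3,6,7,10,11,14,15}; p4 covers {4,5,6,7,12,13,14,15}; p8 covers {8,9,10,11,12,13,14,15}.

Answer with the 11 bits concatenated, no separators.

00001010111

s1 (pos 1,3,5,7,9,11,13,15): 0⊕0⊕0⊕0⊕1⊕1⊕1⊕1 = 0
s2 (pos 2,3,6,7,10,11,14,15): 1⊕0⊕0⊕0⊕0⊕1⊕1⊕1 = 0
s4 (pos 4,5,6,7,12,13,14,15): 1⊕0⊕0⊕0⊕0⊕1⊕1⊕1 = 0
s8 (pos 8,9,10,11,12,13,14,15): 1⊕1⊕0⊕1⊕0⊕1⊕1⊕1 = 0
Syndrome s8…s1 = 0000 → no error.
Read data bits from positions 3,5,6,7,9,10,11,12,13,14,15: 00001010111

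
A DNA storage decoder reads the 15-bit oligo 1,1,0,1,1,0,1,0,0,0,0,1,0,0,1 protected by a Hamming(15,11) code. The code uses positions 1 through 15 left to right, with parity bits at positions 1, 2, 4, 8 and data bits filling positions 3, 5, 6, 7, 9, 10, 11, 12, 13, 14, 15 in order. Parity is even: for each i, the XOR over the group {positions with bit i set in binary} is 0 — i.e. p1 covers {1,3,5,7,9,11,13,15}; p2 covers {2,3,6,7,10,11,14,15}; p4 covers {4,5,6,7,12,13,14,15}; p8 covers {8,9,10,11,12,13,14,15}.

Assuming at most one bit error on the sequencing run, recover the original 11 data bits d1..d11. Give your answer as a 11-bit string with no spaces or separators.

s1 (pos 1,3,5,7,9,11,13,15): 1⊕0⊕1⊕1⊕0⊕0⊕0⊕1 = 0
s2 (pos 2,3,6,7,10,11,14,15): 1⊕0⊕0⊕1⊕0⊕0⊕0⊕1 = 1
s4 (pos 4,5,6,7,12,13,14,15): 1⊕1⊕0⊕1⊕1⊕0⊕0⊕1 = 1
s8 (pos 8,9,10,11,12,13,14,15): 0⊕0⊕0⊕0⊕1⊕0⊕0⊕1 = 0
Syndrome s8…s1 = 0110 → error at position 6.
Flip position 6: 110110100001001 → 110111100001001
Read data bits from positions 3,5,6,7,9,10,11,12,13,14,15: 01110001001

01110001001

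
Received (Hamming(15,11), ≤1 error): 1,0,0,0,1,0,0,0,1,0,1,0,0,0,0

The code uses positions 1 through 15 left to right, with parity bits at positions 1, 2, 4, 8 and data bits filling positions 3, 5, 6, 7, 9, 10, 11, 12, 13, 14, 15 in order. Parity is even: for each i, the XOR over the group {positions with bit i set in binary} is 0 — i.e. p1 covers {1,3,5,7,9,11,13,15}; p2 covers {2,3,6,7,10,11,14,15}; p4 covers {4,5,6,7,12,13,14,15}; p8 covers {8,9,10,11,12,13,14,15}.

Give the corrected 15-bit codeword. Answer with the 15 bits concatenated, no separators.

s1 (pos 1,3,5,7,9,11,13,15): 1⊕0⊕1⊕0⊕1⊕1⊕0⊕0 = 0
s2 (pos 2,3,6,7,10,11,14,15): 0⊕0⊕0⊕0⊕0⊕1⊕0⊕0 = 1
s4 (pos 4,5,6,7,12,13,14,15): 0⊕1⊕0⊕0⊕0⊕0⊕0⊕0 = 1
s8 (pos 8,9,10,11,12,13,14,15): 0⊕1⊕0⊕1⊕0⊕0⊕0⊕0 = 0
Syndrome s8…s1 = 0110 → error at position 6.
Flip position 6: 100010001010000 → 100011001010000

100011001010000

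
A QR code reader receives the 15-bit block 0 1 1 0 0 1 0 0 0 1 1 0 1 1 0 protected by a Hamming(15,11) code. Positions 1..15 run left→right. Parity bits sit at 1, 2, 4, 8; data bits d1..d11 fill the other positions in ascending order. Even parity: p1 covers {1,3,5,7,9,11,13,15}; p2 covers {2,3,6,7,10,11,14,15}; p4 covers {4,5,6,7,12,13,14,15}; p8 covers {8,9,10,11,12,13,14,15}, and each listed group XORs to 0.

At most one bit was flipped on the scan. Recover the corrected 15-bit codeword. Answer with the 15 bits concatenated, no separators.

s1 (pos 1,3,5,7,9,11,13,15): 0⊕1⊕0⊕0⊕0⊕1⊕1⊕0 = 1
s2 (pos 2,3,6,7,10,11,14,15): 1⊕1⊕1⊕0⊕1⊕1⊕1⊕0 = 0
s4 (pos 4,5,6,7,12,13,14,15): 0⊕0⊕1⊕0⊕0⊕1⊕1⊕0 = 1
s8 (pos 8,9,10,11,12,13,14,15): 0⊕0⊕1⊕1⊕0⊕1⊕1⊕0 = 0
Syndrome s8…s1 = 0101 → error at position 5.
Flip position 5: 011001000110110 → 011011000110110

011011000110110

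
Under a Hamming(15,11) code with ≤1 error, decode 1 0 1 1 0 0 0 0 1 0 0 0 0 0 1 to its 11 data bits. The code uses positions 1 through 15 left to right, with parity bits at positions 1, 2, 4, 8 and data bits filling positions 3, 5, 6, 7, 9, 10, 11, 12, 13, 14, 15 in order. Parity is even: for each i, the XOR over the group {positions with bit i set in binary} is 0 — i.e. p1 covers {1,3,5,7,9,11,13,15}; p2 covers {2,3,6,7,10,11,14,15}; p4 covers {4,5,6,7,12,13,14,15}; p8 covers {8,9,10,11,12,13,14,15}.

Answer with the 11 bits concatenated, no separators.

s1 (pos 1,3,5,7,9,11,13,15): 1⊕1⊕0⊕0⊕1⊕0⊕0⊕1 = 0
s2 (pos 2,3,6,7,10,11,14,15): 0⊕1⊕0⊕0⊕0⊕0⊕0⊕1 = 0
s4 (pos 4,5,6,7,12,13,14,15): 1⊕0⊕0⊕0⊕0⊕0⊕0⊕1 = 0
s8 (pos 8,9,10,11,12,13,14,15): 0⊕1⊕0⊕0⊕0⊕0⊕0⊕1 = 0
Syndrome s8…s1 = 0000 → no error.
Read data bits from positions 3,5,6,7,9,10,11,12,13,14,15: 10001000001

10001000001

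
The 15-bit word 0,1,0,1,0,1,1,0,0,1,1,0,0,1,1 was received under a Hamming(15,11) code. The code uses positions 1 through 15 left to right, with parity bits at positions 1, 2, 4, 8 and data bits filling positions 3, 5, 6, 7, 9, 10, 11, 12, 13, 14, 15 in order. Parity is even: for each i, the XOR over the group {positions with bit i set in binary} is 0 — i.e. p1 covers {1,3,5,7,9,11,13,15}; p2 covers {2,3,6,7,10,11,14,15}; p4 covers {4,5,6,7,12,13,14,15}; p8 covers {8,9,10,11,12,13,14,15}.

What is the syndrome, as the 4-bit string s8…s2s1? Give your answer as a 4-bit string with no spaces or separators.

0111

s1 (pos 1,3,5,7,9,11,13,15): 0⊕0⊕0⊕1⊕0⊕1⊕0⊕1 = 1
s2 (pos 2,3,6,7,10,11,14,15): 1⊕0⊕1⊕1⊕1⊕1⊕1⊕1 = 1
s4 (pos 4,5,6,7,12,13,14,15): 1⊕0⊕1⊕1⊕0⊕0⊕1⊕1 = 1
s8 (pos 8,9,10,11,12,13,14,15): 0⊕0⊕1⊕1⊕0⊕0⊕1⊕1 = 0
Syndrome s8…s1 = 0111 → error at position 7.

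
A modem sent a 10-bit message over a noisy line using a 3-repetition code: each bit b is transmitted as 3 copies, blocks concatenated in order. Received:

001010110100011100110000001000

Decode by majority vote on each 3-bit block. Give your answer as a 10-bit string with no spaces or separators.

0010101000

Block 1 (001): 1 one → 0
Block 2 (010): 1 one → 0
Block 3 (110): 2 ones → 1
Block 4 (100): 1 one → 0
Block 5 (011): 2 ones → 1
Block 6 (100): 1 one → 0
Block 7 (110): 2 ones → 1
Block 8 (000): 0 ones → 0
Block 9 (001): 1 one → 0
Block 10 (000): 0 ones → 0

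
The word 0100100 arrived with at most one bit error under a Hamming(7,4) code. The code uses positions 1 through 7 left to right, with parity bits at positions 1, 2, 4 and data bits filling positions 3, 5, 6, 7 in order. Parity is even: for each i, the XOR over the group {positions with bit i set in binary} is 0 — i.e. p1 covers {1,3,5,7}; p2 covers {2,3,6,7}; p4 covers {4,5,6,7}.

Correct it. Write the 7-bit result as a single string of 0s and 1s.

0100101

s1 (pos 1,3,5,7): 0⊕0⊕1⊕0 = 1
s2 (pos 2,3,6,7): 1⊕0⊕0⊕0 = 1
s4 (pos 4,5,6,7): 0⊕1⊕0⊕0 = 1
Syndrome s4…s1 = 111 → error at position 7.
Flip position 7: 0100100 → 0100101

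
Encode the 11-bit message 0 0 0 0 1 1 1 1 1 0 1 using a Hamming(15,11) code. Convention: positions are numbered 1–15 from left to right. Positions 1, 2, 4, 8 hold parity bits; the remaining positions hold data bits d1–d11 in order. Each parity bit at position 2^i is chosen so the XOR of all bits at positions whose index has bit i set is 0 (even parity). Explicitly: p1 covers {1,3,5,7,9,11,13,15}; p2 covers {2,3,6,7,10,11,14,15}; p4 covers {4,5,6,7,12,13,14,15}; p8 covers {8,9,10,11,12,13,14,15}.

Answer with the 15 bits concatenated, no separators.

010100001111101

Place data at non-parity positions: p1 p2 0 p4 0 0 0 p8 1 1 1 1 1 0 1
p1 (pos 1,3,5,7,9,11,13,15): XOR of data positions = 0⊕0⊕0⊕1⊕1⊕1⊕1 = 0
p2 (pos 2,3,6,7,10,11,14,15): XOR of data positions = 0⊕0⊕0⊕1⊕1⊕0⊕1 = 1
p4 (pos 4,5,6,7,12,13,14,15): XOR of data positions = 0⊕0⊕0⊕1⊕1⊕0⊕1 = 1
p8 (pos 8,9,10,11,12,13,14,15): XOR of data positions = 1⊕1⊕1⊕1⊕1⊕0⊕1 = 0
Codeword: 010100001111101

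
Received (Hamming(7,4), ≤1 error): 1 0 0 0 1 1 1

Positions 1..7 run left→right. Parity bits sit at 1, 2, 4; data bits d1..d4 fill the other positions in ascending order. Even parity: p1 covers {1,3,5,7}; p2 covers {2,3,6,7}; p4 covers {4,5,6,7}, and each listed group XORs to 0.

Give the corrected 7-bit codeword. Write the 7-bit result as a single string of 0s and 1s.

1000011

s1 (pos 1,3,5,7): 1⊕0⊕1⊕1 = 1
s2 (pos 2,3,6,7): 0⊕0⊕1⊕1 = 0
s4 (pos 4,5,6,7): 0⊕1⊕1⊕1 = 1
Syndrome s4…s1 = 101 → error at position 5.
Flip position 5: 1000111 → 1000011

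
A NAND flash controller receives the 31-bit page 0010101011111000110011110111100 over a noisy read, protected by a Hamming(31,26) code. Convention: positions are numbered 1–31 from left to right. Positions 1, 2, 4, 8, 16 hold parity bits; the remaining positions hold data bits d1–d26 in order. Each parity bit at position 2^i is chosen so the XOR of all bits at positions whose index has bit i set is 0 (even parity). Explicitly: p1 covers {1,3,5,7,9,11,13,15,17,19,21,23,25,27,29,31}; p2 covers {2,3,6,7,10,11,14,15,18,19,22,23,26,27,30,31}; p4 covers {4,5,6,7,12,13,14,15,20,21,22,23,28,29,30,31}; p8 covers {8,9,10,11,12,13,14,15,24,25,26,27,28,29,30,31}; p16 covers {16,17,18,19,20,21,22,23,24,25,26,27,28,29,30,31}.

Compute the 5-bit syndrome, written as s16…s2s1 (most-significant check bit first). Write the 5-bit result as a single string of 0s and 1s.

s1 (pos 1,3,5,7,9,11,13,15,17,19,21,23,25,27,29,31): 0⊕1⊕1⊕1⊕1⊕1⊕1⊕0⊕1⊕0⊕1⊕1⊕0⊕1⊕1⊕0 = 1
s2 (pos 2,3,6,7,10,11,14,15,18,19,22,23,26,27,30,31): 0⊕1⊕0⊕1⊕1⊕1⊕0⊕0⊕1⊕0⊕1⊕1⊕1⊕1⊕0⊕0 = 1
s4 (pos 4,5,6,7,12,13,14,15,20,21,22,23,28,29,30,31): 0⊕1⊕0⊕1⊕1⊕1⊕0⊕0⊕0⊕1⊕1⊕1⊕1⊕1⊕0⊕0 = 1
s8 (pos 8,9,10,11,12,13,14,15,24,25,26,27,28,29,30,31): 0⊕1⊕1⊕1⊕1⊕1⊕0⊕0⊕1⊕0⊕1⊕1⊕1⊕1⊕0⊕0 = 0
s16 (pos 16,17,18,19,20,21,22,23,24,25,26,27,28,29,30,31): 0⊕1⊕1⊕0⊕0⊕1⊕1⊕1⊕1⊕0⊕1⊕1⊕1⊕1⊕0⊕0 = 0
Syndrome s16…s1 = 00111 → error at position 7.

00111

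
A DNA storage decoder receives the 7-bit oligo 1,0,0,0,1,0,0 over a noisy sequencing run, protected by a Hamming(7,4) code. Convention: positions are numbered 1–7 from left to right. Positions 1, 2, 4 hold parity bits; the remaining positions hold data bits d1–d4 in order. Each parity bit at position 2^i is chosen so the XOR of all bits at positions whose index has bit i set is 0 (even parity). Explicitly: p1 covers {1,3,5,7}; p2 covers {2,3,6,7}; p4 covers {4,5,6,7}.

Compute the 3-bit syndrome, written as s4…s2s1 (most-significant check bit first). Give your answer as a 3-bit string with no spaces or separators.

100

s1 (pos 1,3,5,7): 1⊕0⊕1⊕0 = 0
s2 (pos 2,3,6,7): 0⊕0⊕0⊕0 = 0
s4 (pos 4,5,6,7): 0⊕1⊕0⊕0 = 1
Syndrome s4…s1 = 100 → error at position 4.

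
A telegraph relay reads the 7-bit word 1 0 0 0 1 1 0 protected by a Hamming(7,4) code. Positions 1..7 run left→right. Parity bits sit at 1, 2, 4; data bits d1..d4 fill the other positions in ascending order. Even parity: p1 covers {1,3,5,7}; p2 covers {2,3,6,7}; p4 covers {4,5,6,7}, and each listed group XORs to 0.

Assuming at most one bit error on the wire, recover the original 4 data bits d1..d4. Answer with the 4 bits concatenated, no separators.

0110

s1 (pos 1,3,5,7): 1⊕0⊕1⊕0 = 0
s2 (pos 2,3,6,7): 0⊕0⊕1⊕0 = 1
s4 (pos 4,5,6,7): 0⊕1⊕1⊕0 = 0
Syndrome s4…s1 = 010 → error at position 2.
Flip position 2: 1000110 → 1100110
Read data bits from positions 3,5,6,7: 0110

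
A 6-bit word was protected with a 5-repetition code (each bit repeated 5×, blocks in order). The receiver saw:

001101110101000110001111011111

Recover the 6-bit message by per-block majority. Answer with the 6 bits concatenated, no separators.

010011

Block 1 (00110): 2 ones → 0
Block 2 (11101): 4 ones → 1
Block 3 (01000): 1 one → 0
Block 4 (11000): 2 ones → 0
Block 5 (11110): 4 ones → 1
Block 6 (11111): 5 ones → 1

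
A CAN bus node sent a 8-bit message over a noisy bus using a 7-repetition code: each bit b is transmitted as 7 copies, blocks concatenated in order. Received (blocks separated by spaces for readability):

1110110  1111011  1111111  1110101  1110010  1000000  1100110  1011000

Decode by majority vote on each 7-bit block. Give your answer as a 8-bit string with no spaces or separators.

Block 1 (1110110): 5 ones → 1
Block 2 (1111011): 6 ones → 1
Block 3 (1111111): 7 ones → 1
Block 4 (1110101): 5 ones → 1
Block 5 (1110010): 4 ones → 1
Block 6 (1000000): 1 one → 0
Block 7 (1100110): 4 ones → 1
Block 8 (1011000): 3 ones → 0

11111010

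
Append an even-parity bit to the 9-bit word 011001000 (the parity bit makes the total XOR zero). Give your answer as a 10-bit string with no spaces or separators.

XOR of the 9 data bits: 0⊕1⊕1⊕0⊕0⊕1⊕0⊕0⊕0 = 1
Parity bit = 1 (so all 10 bits XOR to 0).

0110010001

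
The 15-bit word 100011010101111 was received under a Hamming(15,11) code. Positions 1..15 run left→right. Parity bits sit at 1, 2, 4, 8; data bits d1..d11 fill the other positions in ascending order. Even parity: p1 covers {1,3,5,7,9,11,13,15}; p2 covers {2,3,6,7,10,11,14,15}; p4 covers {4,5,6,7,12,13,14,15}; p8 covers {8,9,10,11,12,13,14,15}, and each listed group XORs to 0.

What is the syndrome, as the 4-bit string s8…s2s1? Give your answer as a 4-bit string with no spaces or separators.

s1 (pos 1,3,5,7,9,11,13,15): 1⊕0⊕1⊕0⊕0⊕0⊕1⊕1 = 0
s2 (pos 2,3,6,7,10,11,14,15): 0⊕0⊕1⊕0⊕1⊕0⊕1⊕1 = 0
s4 (pos 4,5,6,7,12,13,14,15): 0⊕1⊕1⊕0⊕1⊕1⊕1⊕1 = 0
s8 (pos 8,9,10,11,12,13,14,15): 1⊕0⊕1⊕0⊕1⊕1⊕1⊕1 = 0
Syndrome s8…s1 = 0000 → no error.

0000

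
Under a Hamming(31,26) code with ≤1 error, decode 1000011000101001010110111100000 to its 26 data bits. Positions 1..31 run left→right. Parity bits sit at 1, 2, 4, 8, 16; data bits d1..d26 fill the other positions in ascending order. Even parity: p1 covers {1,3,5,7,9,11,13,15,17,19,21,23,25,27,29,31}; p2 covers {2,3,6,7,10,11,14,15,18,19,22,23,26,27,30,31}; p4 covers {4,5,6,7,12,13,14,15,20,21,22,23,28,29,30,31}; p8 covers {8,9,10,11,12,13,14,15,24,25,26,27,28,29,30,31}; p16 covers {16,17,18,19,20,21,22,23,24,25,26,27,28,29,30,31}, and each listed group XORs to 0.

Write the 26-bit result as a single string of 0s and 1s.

s1 (pos 1,3,5,7,9,11,13,15,17,19,21,23,25,27,29,31): 1⊕0⊕0⊕1⊕0⊕1⊕1⊕0⊕0⊕0⊕1⊕1⊕1⊕0⊕0⊕0 = 1
s2 (pos 2,3,6,7,10,11,14,15,18,19,22,23,26,27,30,31): 0⊕0⊕1⊕1⊕0⊕1⊕0⊕0⊕1⊕0⊕0⊕1⊕1⊕0⊕0⊕0 = 0
s4 (pos 4,5,6,7,12,13,14,15,20,21,22,23,28,29,30,31): 0⊕0⊕1⊕1⊕0⊕1⊕0⊕0⊕1⊕1⊕0⊕1⊕0⊕0⊕0⊕0 = 0
s8 (pos 8,9,10,11,12,13,14,15,24,25,26,27,28,29,30,31): 0⊕0⊕0⊕1⊕0⊕1⊕0⊕0⊕1⊕1⊕1⊕0⊕0⊕0⊕0⊕0 = 1
s16 (pos 16,17,18,19,20,21,22,23,24,25,26,27,28,29,30,31): 1⊕0⊕1⊕0⊕1⊕1⊕0⊕1⊕1⊕1⊕1⊕0⊕0⊕0⊕0⊕0 = 0
Syndrome s16…s1 = 01001 → error at position 9.
Flip position 9: 1000011000101001010110111100000 → 1000011010101001010110111100000
Read data bits from positions 3,5,6,7,9,10,11,12,13,14,15,17,18,19,20,21,22,23,24,25,26,27,28,29,30,31: 00111010100010110111100000

00111010100010110111100000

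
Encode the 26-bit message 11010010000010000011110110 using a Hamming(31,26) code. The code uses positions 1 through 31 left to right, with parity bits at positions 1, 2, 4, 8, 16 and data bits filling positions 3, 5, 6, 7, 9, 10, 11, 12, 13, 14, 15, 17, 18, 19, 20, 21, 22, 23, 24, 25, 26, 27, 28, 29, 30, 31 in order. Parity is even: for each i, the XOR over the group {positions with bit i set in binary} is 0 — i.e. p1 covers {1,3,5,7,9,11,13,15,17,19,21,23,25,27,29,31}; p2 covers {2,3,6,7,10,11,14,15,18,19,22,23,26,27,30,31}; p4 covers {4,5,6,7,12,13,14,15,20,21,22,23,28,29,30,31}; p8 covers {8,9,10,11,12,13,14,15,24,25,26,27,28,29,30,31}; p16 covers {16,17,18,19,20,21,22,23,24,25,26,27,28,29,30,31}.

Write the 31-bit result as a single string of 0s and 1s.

Place data at non-parity positions: p1 p2 1 p4 1 0 1 p8 0 0 1 0 0 0 0 p16 0 1 0 0 0 0 0 1 1 1 1 0 1 1 0
p1 (pos 1,3,5,7,9,11,13,15,17,19,21,23,25,27,29,31): XOR of data positions = 1⊕1⊕1⊕0⊕1⊕0⊕0⊕0⊕0⊕0⊕0⊕1⊕1⊕1⊕0 = 1
p2 (pos 2,3,6,7,10,11,14,15,18,19,22,23,26,27,30,31): XOR of data positions = 1⊕0⊕1⊕0⊕1⊕0⊕0⊕1⊕0⊕0⊕0⊕1⊕1⊕1⊕0 = 1
p4 (pos 4,5,6,7,12,13,14,15,20,21,22,23,28,29,30,31): XOR of data positions = 1⊕0⊕1⊕0⊕0⊕0⊕0⊕0⊕0⊕0⊕0⊕0⊕1⊕1⊕0 = 0
p8 (pos 8,9,10,11,12,13,14,15,24,25,26,27,28,29,30,31): XOR of data positions = 0⊕0⊕1⊕0⊕0⊕0⊕0⊕1⊕1⊕1⊕1⊕0⊕1⊕1⊕0 = 1
p16 (pos 16,17,18,19,20,21,22,23,24,25,26,27,28,29,30,31): XOR of data positions = 0⊕1⊕0⊕0⊕0⊕0⊕0⊕1⊕1⊕1⊕1⊕0⊕1⊕1⊕0 = 1
Codeword: 1110101100100001010000011110110

1110101100100001010000011110110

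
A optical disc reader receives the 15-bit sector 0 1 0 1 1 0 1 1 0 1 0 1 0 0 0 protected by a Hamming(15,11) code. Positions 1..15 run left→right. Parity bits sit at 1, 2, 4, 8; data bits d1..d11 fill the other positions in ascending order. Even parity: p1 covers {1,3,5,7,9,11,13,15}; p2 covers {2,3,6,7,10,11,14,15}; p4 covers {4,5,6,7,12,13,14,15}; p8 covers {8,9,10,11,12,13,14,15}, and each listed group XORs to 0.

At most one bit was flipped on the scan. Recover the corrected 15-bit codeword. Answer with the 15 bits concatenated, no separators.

010110110001000

s1 (pos 1,3,5,7,9,11,13,15): 0⊕0⊕1⊕1⊕0⊕0⊕0⊕0 = 0
s2 (pos 2,3,6,7,10,11,14,15): 1⊕0⊕0⊕1⊕1⊕0⊕0⊕0 = 1
s4 (pos 4,5,6,7,12,13,14,15): 1⊕1⊕0⊕1⊕1⊕0⊕0⊕0 = 0
s8 (pos 8,9,10,11,12,13,14,15): 1⊕0⊕1⊕0⊕1⊕0⊕0⊕0 = 1
Syndrome s8…s1 = 1010 → error at position 10.
Flip position 10: 010110110101000 → 010110110001000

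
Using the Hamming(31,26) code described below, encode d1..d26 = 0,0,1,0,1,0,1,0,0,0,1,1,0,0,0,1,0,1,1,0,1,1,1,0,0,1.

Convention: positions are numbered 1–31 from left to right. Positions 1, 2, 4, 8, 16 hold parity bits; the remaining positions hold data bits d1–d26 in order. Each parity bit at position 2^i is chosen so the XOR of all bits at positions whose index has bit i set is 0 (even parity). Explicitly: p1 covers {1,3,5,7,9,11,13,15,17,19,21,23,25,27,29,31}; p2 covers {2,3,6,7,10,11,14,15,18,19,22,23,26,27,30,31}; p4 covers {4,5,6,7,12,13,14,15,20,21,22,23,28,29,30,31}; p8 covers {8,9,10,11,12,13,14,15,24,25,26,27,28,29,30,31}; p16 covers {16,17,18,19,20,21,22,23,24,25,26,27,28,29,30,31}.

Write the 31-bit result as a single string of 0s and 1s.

Place data at non-parity positions: p1 p2 0 p4 0 1 0 p8 1 0 1 0 0 0 1 p16 1 0 0 0 1 0 1 1 0 1 1 1 0 0 1
p1 (pos 1,3,5,7,9,11,13,15,17,19,21,23,25,27,29,31): XOR of data positions = 0⊕0⊕0⊕1⊕1⊕0⊕1⊕1⊕0⊕1⊕1⊕0⊕1⊕0⊕1 = 0
p2 (pos 2,3,6,7,10,11,14,15,18,19,22,23,26,27,30,31): XOR of data positions = 0⊕1⊕0⊕0⊕1⊕0⊕1⊕0⊕0⊕0⊕1⊕1⊕1⊕0⊕1 = 1
p4 (pos 4,5,6,7,12,13,14,15,20,21,22,23,28,29,30,31): XOR of data positions = 0⊕1⊕0⊕0⊕0⊕0⊕1⊕0⊕1⊕0⊕1⊕1⊕0⊕0⊕1 = 0
p8 (pos 8,9,10,11,12,13,14,15,24,25,26,27,28,29,30,31): XOR of data positions = 1⊕0⊕1⊕0⊕0⊕0⊕1⊕1⊕0⊕1⊕1⊕1⊕0⊕0⊕1 = 0
p16 (pos 16,17,18,19,20,21,22,23,24,25,26,27,28,29,30,31): XOR of data positions = 1⊕0⊕0⊕0⊕1⊕0⊕1⊕1⊕0⊕1⊕1⊕1⊕0⊕0⊕1 = 0
Codeword: 0100010010100010100010110111001

0100010010100010100010110111001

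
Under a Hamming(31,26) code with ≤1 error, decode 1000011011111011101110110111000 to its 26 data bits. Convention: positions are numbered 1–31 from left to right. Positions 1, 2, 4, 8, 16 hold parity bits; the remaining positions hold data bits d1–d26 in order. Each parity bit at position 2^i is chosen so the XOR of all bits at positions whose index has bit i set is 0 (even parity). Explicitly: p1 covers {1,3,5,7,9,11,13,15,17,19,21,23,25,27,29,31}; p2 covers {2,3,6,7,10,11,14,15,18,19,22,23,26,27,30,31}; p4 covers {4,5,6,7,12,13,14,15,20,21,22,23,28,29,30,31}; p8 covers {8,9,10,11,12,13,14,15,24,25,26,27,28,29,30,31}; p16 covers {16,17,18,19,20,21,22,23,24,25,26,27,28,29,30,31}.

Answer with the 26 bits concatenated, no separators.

00101111101101110110111000

s1 (pos 1,3,5,7,9,11,13,15,17,19,21,23,25,27,29,31): 1⊕0⊕0⊕1⊕1⊕1⊕1⊕1⊕1⊕1⊕1⊕1⊕0⊕1⊕0⊕0 = 1
s2 (pos 2,3,6,7,10,11,14,15,18,19,22,23,26,27,30,31): 0⊕0⊕1⊕1⊕1⊕1⊕0⊕1⊕0⊕1⊕0⊕1⊕1⊕1⊕0⊕0 = 1
s4 (pos 4,5,6,7,12,13,14,15,20,21,22,23,28,29,30,31): 0⊕0⊕1⊕1⊕1⊕1⊕0⊕1⊕1⊕1⊕0⊕1⊕1⊕0⊕0⊕0 = 1
s8 (pos 8,9,10,11,12,13,14,15,24,25,26,27,28,29,30,31): 0⊕1⊕1⊕1⊕1⊕1⊕0⊕1⊕1⊕0⊕1⊕1⊕1⊕0⊕0⊕0 = 0
s16 (pos 16,17,18,19,20,21,22,23,24,25,26,27,28,29,30,31): 1⊕1⊕0⊕1⊕1⊕1⊕0⊕1⊕1⊕0⊕1⊕1⊕1⊕0⊕0⊕0 = 0
Syndrome s16…s1 = 00111 → error at position 7.
Flip position 7: 1000011011111011101110110111000 → 1000010011111011101110110111000
Read data bits from positions 3,5,6,7,9,10,11,12,13,14,15,17,18,19,20,21,22,23,24,25,26,27,28,29,30,31: 00101111101101110110111000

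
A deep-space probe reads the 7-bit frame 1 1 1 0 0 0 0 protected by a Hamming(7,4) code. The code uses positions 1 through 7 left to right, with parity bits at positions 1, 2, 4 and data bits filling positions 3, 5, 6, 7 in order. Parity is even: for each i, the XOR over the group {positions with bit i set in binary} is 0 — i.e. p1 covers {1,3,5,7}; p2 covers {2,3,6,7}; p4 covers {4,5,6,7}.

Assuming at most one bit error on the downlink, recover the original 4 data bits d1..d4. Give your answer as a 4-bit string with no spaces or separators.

1000

s1 (pos 1,3,5,7): 1⊕1⊕0⊕0 = 0
s2 (pos 2,3,6,7): 1⊕1⊕0⊕0 = 0
s4 (pos 4,5,6,7): 0⊕0⊕0⊕0 = 0
Syndrome s4…s1 = 000 → no error.
Read data bits from positions 3,5,6,7: 1000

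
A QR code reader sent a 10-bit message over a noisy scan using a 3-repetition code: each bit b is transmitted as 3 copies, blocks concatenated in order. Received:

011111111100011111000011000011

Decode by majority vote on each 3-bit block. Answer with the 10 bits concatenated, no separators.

Block 1 (011): 2 ones → 1
Block 2 (111): 3 ones → 1
Block 3 (111): 3 ones → 1
Block 4 (100): 1 one → 0
Block 5 (011): 2 ones → 1
Block 6 (111): 3 ones → 1
Block 7 (000): 0 ones → 0
Block 8 (011): 2 ones → 1
Block 9 (000): 0 ones → 0
Block 10 (011): 2 ones → 1

1110110101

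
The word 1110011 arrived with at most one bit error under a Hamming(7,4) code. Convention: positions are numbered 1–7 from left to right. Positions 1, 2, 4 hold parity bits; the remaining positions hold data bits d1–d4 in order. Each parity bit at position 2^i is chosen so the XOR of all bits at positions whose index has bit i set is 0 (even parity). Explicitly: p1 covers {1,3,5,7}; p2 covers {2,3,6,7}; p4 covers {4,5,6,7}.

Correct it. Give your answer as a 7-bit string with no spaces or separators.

0110011

s1 (pos 1,3,5,7): 1⊕1⊕0⊕1 = 1
s2 (pos 2,3,6,7): 1⊕1⊕1⊕1 = 0
s4 (pos 4,5,6,7): 0⊕0⊕1⊕1 = 0
Syndrome s4…s1 = 001 → error at position 1.
Flip position 1: 1110011 → 0110011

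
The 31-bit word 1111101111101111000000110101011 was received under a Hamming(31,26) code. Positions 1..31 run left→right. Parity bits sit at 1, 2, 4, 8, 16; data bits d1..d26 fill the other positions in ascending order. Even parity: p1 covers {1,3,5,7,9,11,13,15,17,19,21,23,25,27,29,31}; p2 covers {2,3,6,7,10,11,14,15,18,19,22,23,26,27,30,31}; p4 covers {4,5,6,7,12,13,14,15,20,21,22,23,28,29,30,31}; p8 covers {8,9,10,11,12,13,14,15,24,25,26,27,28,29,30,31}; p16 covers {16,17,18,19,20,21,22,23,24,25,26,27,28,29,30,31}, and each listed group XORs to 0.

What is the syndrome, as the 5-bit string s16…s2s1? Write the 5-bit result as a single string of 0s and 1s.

10010

s1 (pos 1,3,5,7,9,11,13,15,17,19,21,23,25,27,29,31): 1⊕1⊕1⊕1⊕1⊕1⊕1⊕1⊕0⊕0⊕0⊕1⊕0⊕0⊕0⊕1 = 0
s2 (pos 2,3,6,7,10,11,14,15,18,19,22,23,26,27,30,31): 1⊕1⊕0⊕1⊕1⊕1⊕1⊕1⊕0⊕0⊕0⊕1⊕1⊕0⊕1⊕1 = 1
s4 (pos 4,5,6,7,12,13,14,15,20,21,22,23,28,29,30,31): 1⊕1⊕0⊕1⊕0⊕1⊕1⊕1⊕0⊕0⊕0⊕1⊕1⊕0⊕1⊕1 = 0
s8 (pos 8,9,10,11,12,13,14,15,24,25,26,27,28,29,30,31): 1⊕1⊕1⊕1⊕0⊕1⊕1⊕1⊕1⊕0⊕1⊕0⊕1⊕0⊕1⊕1 = 0
s16 (pos 16,17,18,19,20,21,22,23,24,25,26,27,28,29,30,31): 1⊕0⊕0⊕0⊕0⊕0⊕0⊕1⊕1⊕0⊕1⊕0⊕1⊕0⊕1⊕1 = 1
Syndrome s16…s1 = 10010 → error at position 18.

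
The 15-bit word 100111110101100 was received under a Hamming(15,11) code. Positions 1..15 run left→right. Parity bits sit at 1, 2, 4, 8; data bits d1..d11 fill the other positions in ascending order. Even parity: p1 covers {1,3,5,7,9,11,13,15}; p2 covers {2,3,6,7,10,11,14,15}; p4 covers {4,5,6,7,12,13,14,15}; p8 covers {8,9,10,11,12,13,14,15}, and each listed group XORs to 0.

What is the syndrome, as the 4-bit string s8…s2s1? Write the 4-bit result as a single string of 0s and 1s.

s1 (pos 1,3,5,7,9,11,13,15): 1⊕0⊕1⊕1⊕0⊕0⊕1⊕0 = 0
s2 (pos 2,3,6,7,10,11,14,15): 0⊕0⊕1⊕1⊕1⊕0⊕0⊕0 = 1
s4 (pos 4,5,6,7,12,13,14,15): 1⊕1⊕1⊕1⊕1⊕1⊕0⊕0 = 0
s8 (pos 8,9,10,11,12,13,14,15): 1⊕0⊕1⊕0⊕1⊕1⊕0⊕0 = 0
Syndrome s8…s1 = 0010 → error at position 2.

0010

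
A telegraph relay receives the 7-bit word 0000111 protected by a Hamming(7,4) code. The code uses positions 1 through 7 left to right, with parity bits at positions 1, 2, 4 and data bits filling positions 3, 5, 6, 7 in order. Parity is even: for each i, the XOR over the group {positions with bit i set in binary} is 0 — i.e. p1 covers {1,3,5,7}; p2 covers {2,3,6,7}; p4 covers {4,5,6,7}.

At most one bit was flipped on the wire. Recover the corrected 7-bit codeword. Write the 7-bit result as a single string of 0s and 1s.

0001111

s1 (pos 1,3,5,7): 0⊕0⊕1⊕1 = 0
s2 (pos 2,3,6,7): 0⊕0⊕1⊕1 = 0
s4 (pos 4,5,6,7): 0⊕1⊕1⊕1 = 1
Syndrome s4…s1 = 100 → error at position 4.
Flip position 4: 0000111 → 0001111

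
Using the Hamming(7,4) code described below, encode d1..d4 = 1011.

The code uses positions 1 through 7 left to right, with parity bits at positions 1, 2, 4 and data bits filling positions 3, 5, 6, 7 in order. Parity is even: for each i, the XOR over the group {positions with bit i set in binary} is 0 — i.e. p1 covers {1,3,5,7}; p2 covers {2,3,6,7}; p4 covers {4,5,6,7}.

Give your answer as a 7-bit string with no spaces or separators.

Place data at non-parity positions: p1 p2 1 p4 0 1 1
p1 (pos 1,3,5,7): XOR of data positions = 1⊕0⊕1 = 0
p2 (pos 2,3,6,7): XOR of data positions = 1⊕1⊕1 = 1
p4 (pos 4,5,6,7): XOR of data positions = 0⊕1⊕1 = 0
Codeword: 0110011

0110011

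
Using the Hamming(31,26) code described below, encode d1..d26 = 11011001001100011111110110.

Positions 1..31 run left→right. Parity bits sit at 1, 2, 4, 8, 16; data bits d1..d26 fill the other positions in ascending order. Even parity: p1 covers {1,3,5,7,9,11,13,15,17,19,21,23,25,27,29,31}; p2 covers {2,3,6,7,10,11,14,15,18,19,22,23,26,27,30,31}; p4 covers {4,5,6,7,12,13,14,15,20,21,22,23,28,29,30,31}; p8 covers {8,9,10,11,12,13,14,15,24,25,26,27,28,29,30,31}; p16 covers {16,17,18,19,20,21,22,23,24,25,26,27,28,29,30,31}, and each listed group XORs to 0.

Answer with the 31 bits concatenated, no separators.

Place data at non-parity positions: p1 p2 1 p4 1 0 1 p8 1 0 0 1 0 0 1 p16 1 0 0 0 1 1 1 1 1 1 1 0 1 1 0
p1 (pos 1,3,5,7,9,11,13,15,17,19,21,23,25,27,29,31): XOR of data positions = 1⊕1⊕1⊕1⊕0⊕0⊕1⊕1⊕0⊕1⊕1⊕1⊕1⊕1⊕0 = 1
p2 (pos 2,3,6,7,10,11,14,15,18,19,22,23,26,27,30,31): XOR of data positions = 1⊕0⊕1⊕0⊕0⊕0⊕1⊕0⊕0⊕1⊕1⊕1⊕1⊕1⊕0 = 0
p4 (pos 4,5,6,7,12,13,14,15,20,21,22,23,28,29,30,31): XOR of data positions = 1⊕0⊕1⊕1⊕0⊕0⊕1⊕0⊕1⊕1⊕1⊕0⊕1⊕1⊕0 = 1
p8 (pos 8,9,10,11,12,13,14,15,24,25,26,27,28,29,30,31): XOR of data positions = 1⊕0⊕0⊕1⊕0⊕0⊕1⊕1⊕1⊕1⊕1⊕0⊕1⊕1⊕0 = 1
p16 (pos 16,17,18,19,20,21,22,23,24,25,26,27,28,29,30,31): XOR of data positions = 1⊕0⊕0⊕0⊕1⊕1⊕1⊕1⊕1⊕1⊕1⊕0⊕1⊕1⊕0 = 0
Codeword: 1011101110010010100011111110110

1011101110010010100011111110110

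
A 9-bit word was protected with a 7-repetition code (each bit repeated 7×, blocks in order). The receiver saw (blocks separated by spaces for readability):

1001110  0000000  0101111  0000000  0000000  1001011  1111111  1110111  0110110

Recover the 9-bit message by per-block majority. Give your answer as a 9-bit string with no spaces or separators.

Block 1 (1001110): 4 ones → 1
Block 2 (0000000): 0 ones → 0
Block 3 (0101111): 5 ones → 1
Block 4 (0000000): 0 ones → 0
Block 5 (0000000): 0 ones → 0
Block 6 (1001011): 4 ones → 1
Block 7 (1111111): 7 ones → 1
Block 8 (1110111): 6 ones → 1
Block 9 (0110110): 4 ones → 1

101001111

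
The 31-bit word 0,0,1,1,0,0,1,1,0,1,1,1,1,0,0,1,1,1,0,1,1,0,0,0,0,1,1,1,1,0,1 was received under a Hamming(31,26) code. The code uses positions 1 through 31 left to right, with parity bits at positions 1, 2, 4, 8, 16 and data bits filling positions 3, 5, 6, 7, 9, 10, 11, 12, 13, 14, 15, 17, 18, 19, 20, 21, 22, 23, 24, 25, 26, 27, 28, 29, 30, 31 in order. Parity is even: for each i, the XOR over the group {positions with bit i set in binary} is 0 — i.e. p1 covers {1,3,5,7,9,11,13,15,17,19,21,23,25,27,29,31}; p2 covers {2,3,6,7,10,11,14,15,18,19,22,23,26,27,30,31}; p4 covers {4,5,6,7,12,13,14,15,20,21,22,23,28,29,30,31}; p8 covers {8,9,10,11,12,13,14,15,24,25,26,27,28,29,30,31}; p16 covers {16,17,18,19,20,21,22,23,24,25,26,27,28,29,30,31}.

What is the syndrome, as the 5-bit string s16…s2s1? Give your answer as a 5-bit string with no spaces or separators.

s1 (pos 1,3,5,7,9,11,13,15,17,19,21,23,25,27,29,31): 0⊕1⊕0⊕1⊕0⊕1⊕1⊕0⊕1⊕0⊕1⊕0⊕0⊕1⊕1⊕1 = 1
s2 (pos 2,3,6,7,10,11,14,15,18,19,22,23,26,27,30,31): 0⊕1⊕0⊕1⊕1⊕1⊕0⊕0⊕1⊕0⊕0⊕0⊕1⊕1⊕0⊕1 = 0
s4 (pos 4,5,6,7,12,13,14,15,20,21,22,23,28,29,30,31): 1⊕0⊕0⊕1⊕1⊕1⊕0⊕0⊕1⊕1⊕0⊕0⊕1⊕1⊕0⊕1 = 1
s8 (pos 8,9,10,11,12,13,14,15,24,25,26,27,28,29,30,31): 1⊕0⊕1⊕1⊕1⊕1⊕0⊕0⊕0⊕0⊕1⊕1⊕1⊕1⊕0⊕1 = 0
s16 (pos 16,17,18,19,20,21,22,23,24,25,26,27,28,29,30,31): 1⊕1⊕1⊕0⊕1⊕1⊕0⊕0⊕0⊕0⊕1⊕1⊕1⊕1⊕0⊕1 = 0
Syndrome s16…s1 = 00101 → error at position 5.

00101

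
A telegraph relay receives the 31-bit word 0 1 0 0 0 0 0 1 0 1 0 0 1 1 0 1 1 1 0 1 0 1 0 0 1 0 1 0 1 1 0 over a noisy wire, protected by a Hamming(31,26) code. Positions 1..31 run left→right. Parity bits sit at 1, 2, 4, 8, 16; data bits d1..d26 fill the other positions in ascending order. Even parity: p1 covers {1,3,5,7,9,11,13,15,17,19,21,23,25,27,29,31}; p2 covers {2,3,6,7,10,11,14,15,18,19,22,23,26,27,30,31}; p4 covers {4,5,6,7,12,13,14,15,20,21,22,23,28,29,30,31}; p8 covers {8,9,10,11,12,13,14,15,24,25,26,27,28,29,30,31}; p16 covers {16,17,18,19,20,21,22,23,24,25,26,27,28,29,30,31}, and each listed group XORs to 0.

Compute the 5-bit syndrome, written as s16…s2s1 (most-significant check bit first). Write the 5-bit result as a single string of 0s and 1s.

s1 (pos 1,3,5,7,9,11,13,15,17,19,21,23,25,27,29,31): 0⊕0⊕0⊕0⊕0⊕0⊕1⊕0⊕1⊕0⊕0⊕0⊕1⊕1⊕1⊕0 = 1
s2 (pos 2,3,6,7,10,11,14,15,18,19,22,23,26,27,30,31): 1⊕0⊕0⊕0⊕1⊕0⊕1⊕0⊕1⊕0⊕1⊕0⊕0⊕1⊕1⊕0 = 1
s4 (pos 4,5,6,7,12,13,14,15,20,21,22,23,28,29,30,31): 0⊕0⊕0⊕0⊕0⊕1⊕1⊕0⊕1⊕0⊕1⊕0⊕0⊕1⊕1⊕0 = 0
s8 (pos 8,9,10,11,12,13,14,15,24,25,26,27,28,29,30,31): 1⊕0⊕1⊕0⊕0⊕1⊕1⊕0⊕0⊕1⊕0⊕1⊕0⊕1⊕1⊕0 = 0
s16 (pos 16,17,18,19,20,21,22,23,24,25,26,27,28,29,30,31): 1⊕1⊕1⊕0⊕1⊕0⊕1⊕0⊕0⊕1⊕0⊕1⊕0⊕1⊕1⊕0 = 1
Syndrome s16…s1 = 10011 → error at position 19.

10011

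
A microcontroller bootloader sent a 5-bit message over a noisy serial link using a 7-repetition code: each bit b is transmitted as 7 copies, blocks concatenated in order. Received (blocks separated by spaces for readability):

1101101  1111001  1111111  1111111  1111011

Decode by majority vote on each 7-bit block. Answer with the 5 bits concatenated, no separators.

11111

Block 1 (1101101): 5 ones → 1
Block 2 (1111001): 5 ones → 1
Block 3 (1111111): 7 ones → 1
Block 4 (1111111): 7 ones → 1
Block 5 (1111011): 6 ones → 1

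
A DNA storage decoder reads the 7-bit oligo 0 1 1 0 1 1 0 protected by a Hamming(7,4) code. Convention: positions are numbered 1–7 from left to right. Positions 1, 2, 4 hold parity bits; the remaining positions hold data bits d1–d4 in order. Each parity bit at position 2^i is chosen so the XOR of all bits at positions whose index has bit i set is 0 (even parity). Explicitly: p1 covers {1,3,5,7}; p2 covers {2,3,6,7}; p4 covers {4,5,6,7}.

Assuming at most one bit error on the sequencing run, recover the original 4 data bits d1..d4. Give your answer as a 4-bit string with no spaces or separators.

s1 (pos 1,3,5,7): 0⊕1⊕1⊕0 = 0
s2 (pos 2,3,6,7): 1⊕1⊕1⊕0 = 1
s4 (pos 4,5,6,7): 0⊕1⊕1⊕0 = 0
Syndrome s4…s1 = 010 → error at position 2.
Flip position 2: 0110110 → 0010110
Read data bits from positions 3,5,6,7: 1110

1110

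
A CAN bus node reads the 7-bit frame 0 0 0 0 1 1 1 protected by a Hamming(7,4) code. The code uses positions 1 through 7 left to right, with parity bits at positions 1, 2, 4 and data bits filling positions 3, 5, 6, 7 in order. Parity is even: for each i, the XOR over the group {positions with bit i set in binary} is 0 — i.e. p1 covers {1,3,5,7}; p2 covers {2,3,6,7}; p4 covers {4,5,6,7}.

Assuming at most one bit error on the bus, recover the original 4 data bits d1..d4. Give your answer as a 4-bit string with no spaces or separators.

0111

s1 (pos 1,3,5,7): 0⊕0⊕1⊕1 = 0
s2 (pos 2,3,6,7): 0⊕0⊕1⊕1 = 0
s4 (pos 4,5,6,7): 0⊕1⊕1⊕1 = 1
Syndrome s4…s1 = 100 → error at position 4.
Flip position 4: 0000111 → 0001111
Read data bits from positions 3,5,6,7: 0111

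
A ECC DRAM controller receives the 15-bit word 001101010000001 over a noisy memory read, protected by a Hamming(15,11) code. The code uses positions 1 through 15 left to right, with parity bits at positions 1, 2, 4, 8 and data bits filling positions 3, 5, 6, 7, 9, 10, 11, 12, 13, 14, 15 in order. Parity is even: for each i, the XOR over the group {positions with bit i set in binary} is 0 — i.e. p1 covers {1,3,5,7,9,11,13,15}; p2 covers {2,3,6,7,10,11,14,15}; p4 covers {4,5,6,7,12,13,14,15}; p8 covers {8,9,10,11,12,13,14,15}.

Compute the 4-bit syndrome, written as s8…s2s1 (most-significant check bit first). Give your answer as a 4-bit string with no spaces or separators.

s1 (pos 1,3,5,7,9,11,13,15): 0⊕1⊕0⊕0⊕0⊕0⊕0⊕1 = 0
s2 (pos 2,3,6,7,10,11,14,15): 0⊕1⊕1⊕0⊕0⊕0⊕0⊕1 = 1
s4 (pos 4,5,6,7,12,13,14,15): 1⊕0⊕1⊕0⊕0⊕0⊕0⊕1 = 1
s8 (pos 8,9,10,11,12,13,14,15): 1⊕0⊕0⊕0⊕0⊕0⊕0⊕1 = 0
Syndrome s8…s1 = 0110 → error at position 6.

0110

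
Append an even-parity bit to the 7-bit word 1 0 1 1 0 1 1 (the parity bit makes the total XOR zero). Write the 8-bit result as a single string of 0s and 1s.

10110111

XOR of the 7 data bits: 1⊕0⊕1⊕1⊕0⊕1⊕1 = 1
Parity bit = 1 (so all 8 bits XOR to 0).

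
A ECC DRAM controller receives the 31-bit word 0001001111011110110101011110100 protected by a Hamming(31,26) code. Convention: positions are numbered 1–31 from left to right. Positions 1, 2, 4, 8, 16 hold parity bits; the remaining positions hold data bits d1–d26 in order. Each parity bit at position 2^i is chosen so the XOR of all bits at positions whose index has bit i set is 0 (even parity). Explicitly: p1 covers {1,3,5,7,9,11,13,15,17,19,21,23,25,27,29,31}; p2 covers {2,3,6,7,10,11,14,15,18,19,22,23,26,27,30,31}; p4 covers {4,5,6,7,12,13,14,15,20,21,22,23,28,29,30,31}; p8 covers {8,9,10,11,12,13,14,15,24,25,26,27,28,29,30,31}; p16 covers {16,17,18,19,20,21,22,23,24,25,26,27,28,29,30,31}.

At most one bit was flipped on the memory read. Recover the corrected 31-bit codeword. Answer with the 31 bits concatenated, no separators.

s1 (pos 1,3,5,7,9,11,13,15,17,19,21,23,25,27,29,31): 0⊕0⊕0⊕1⊕1⊕0⊕1⊕1⊕1⊕0⊕0⊕0⊕1⊕1⊕1⊕0 = 0
s2 (pos 2,3,6,7,10,11,14,15,18,19,22,23,26,27,30,31): 0⊕0⊕0⊕1⊕1⊕0⊕1⊕1⊕1⊕0⊕1⊕0⊕1⊕1⊕0⊕0 = 0
s4 (pos 4,5,6,7,12,13,14,15,20,21,22,23,28,29,30,31): 1⊕0⊕0⊕1⊕1⊕1⊕1⊕1⊕1⊕0⊕1⊕0⊕0⊕1⊕0⊕0 = 1
s8 (pos 8,9,10,11,12,13,14,15,24,25,26,27,28,29,30,31): 1⊕1⊕1⊕0⊕1⊕1⊕1⊕1⊕1⊕1⊕1⊕1⊕0⊕1⊕0⊕0 = 0
s16 (pos 16,17,18,19,20,21,22,23,24,25,26,27,28,29,30,31): 0⊕1⊕1⊕0⊕1⊕0⊕1⊕0⊕1⊕1⊕1⊕1⊕0⊕1⊕0⊕0 = 1
Syndrome s16…s1 = 10100 → error at position 20.
Flip position 20: 0001001111011110110101011110100 → 0001001111011110110001011110100

0001001111011110110001011110100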